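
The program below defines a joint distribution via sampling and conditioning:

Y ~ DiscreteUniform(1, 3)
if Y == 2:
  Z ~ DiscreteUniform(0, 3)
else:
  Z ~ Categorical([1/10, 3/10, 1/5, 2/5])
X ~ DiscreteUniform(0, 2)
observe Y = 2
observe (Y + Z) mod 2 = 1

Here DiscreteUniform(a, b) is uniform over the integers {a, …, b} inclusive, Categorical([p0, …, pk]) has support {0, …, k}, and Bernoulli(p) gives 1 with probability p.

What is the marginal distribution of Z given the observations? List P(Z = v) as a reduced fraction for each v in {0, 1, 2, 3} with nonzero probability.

P(Z=1) = 1/2, P(Z=3) = 1/2

Enumerate traces; 6 have nonzero weight after conditioning:
  (Y=2, Z=1, X=0) weight 1/36
  (Y=2, Z=1, X=1) weight 1/36
  (Y=2, Z=1, X=2) weight 1/36
  (Y=2, Z=3, X=0) weight 1/36
  (Y=2, Z=3, X=1) weight 1/36
  (Y=2, Z=3, X=2) weight 1/36
Group by Z:
  weight(Z=1) = 1/12
  weight(Z=3) = 1/12
Total weight = 1/12 + 1/12 = 1/6
P(Z=1 | obs) = 1/12 / 1/6 = 1/2
P(Z=3 | obs) = 1/12 / 1/6 = 1/2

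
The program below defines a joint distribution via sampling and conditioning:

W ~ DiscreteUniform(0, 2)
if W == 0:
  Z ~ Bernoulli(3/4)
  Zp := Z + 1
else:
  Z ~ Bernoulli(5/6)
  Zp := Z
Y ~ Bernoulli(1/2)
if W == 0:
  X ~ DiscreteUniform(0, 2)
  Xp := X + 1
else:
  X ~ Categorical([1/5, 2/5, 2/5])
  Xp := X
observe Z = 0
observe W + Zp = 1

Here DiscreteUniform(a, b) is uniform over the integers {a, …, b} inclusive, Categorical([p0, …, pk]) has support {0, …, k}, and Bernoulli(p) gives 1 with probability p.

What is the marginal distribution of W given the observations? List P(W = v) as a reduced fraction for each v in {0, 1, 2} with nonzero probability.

P(W=0) = 3/5, P(W=1) = 2/5

Enumerate traces; 12 have nonzero weight after conditioning:
  (W=0, Z=0, Y=0, X=0) weight 1/72
  (W=0, Z=0, Y=0, X=1) weight 1/72
  (W=0, Z=0, Y=0, X=2) weight 1/72
  (W=0, Z=0, Y=1, X=0) weight 1/72
  (W=0, Z=0, Y=1, X=1) weight 1/72
  (W=0, Z=0, Y=1, X=2) weight 1/72
  (W=1, Z=0, Y=0, X=0) weight 1/180
  (W=1, Z=0, Y=0, X=1) weight 1/90
  … 4 more
Group by W:
  weight(W=0) = 1/12
  weight(W=1) = 1/18
Total weight = 1/12 + 1/18 = 5/36
P(W=0 | obs) = 1/12 / 5/36 = 3/5
P(W=1 | obs) = 1/18 / 5/36 = 2/5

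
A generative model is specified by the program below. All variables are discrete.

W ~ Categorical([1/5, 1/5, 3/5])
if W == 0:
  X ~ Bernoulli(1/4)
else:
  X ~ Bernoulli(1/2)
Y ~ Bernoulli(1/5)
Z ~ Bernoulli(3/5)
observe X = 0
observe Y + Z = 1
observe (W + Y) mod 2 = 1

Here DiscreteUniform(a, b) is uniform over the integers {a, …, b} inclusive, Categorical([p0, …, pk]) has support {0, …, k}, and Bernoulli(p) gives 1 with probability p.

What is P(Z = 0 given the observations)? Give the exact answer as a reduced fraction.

P(Z = 0 | obs) = 3/7

Enumerate traces; 3 have nonzero weight after conditioning:
  (W=0, X=0, Y=1, Z=0) weight 3/250
  (W=1, X=0, Y=0, Z=1) weight 6/125
  (W=2, X=0, Y=1, Z=0) weight 3/125
Group by Z:
  weight(Z=0) = 9/250
  weight(Z=1) = 6/125
Total weight = 9/250 + 6/125 = 21/250
P(Z=0 | obs) = 9/250 / 21/250 = 3/7
P(Z=1 | obs) = 6/125 / 21/250 = 4/7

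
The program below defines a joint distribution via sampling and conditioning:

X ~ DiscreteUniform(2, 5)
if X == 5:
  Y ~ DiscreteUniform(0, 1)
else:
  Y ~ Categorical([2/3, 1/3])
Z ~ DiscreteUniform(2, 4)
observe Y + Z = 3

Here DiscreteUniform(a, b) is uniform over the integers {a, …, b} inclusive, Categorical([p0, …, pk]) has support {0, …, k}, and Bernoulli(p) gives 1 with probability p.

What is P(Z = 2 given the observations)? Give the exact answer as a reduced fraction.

Enumerate traces; 8 have nonzero weight after conditioning:
  (X=2, Y=0, Z=3) weight 1/18
  (X=2, Y=1, Z=2) weight 1/36
  (X=3, Y=0, Z=3) weight 1/18
  (X=3, Y=1, Z=2) weight 1/36
  (X=4, Y=0, Z=3) weight 1/18
  (X=4, Y=1, Z=2) weight 1/36
  (X=5, Y=0, Z=3) weight 1/24
  (X=5, Y=1, Z=2) weight 1/24
Group by Z:
  weight(Z=2) = 1/8
  weight(Z=3) = 5/24
Total weight = 1/8 + 5/24 = 1/3
P(Z=2 | obs) = 1/8 / 1/3 = 3/8
P(Z=3 | obs) = 5/24 / 1/3 = 5/8

P(Z = 2 | obs) = 3/8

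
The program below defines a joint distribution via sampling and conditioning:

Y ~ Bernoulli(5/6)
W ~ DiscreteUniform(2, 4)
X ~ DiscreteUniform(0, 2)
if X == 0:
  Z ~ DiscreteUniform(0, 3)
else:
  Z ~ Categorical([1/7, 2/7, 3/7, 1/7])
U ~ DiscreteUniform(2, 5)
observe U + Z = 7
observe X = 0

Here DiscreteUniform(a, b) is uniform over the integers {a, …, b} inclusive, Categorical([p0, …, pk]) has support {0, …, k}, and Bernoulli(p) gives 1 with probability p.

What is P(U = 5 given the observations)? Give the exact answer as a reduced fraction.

Enumerate traces; 12 have nonzero weight after conditioning:
  (Y=0, W=2, X=0, Z=2, U=5) weight 1/864
  (Y=0, W=2, X=0, Z=3, U=4) weight 1/864
  (Y=0, W=3, X=0, Z=2, U=5) weight 1/864
  (Y=0, W=3, X=0, Z=3, U=4) weight 1/864
  (Y=0, W=4, X=0, Z=2, U=5) weight 1/864
  (Y=0, W=4, X=0, Z=3, U=4) weight 1/864
  (Y=1, W=2, X=0, Z=2, U=5) weight 5/864
  (Y=1, W=2, X=0, Z=3, U=4) weight 5/864
  … 4 more
Group by U:
  weight(U=4) = 1/48
  weight(U=5) = 1/48
Total weight = 1/48 + 1/48 = 1/24
P(U=4 | obs) = 1/48 / 1/24 = 1/2
P(U=5 | obs) = 1/48 / 1/24 = 1/2

P(U = 5 | obs) = 1/2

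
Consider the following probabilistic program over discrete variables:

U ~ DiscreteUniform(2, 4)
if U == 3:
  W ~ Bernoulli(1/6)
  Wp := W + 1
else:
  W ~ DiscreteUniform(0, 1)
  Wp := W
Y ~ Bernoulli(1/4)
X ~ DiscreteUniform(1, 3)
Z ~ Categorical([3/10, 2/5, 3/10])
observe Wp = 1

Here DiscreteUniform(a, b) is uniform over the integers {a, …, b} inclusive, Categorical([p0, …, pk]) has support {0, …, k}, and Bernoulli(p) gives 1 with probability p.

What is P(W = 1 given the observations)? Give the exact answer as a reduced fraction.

P(W = 1 | obs) = 6/11

Enumerate traces; 54 have nonzero weight after conditioning:
  (U=2, W=1, Y=0, X=1, Z=0) weight 1/80
  (U=2, W=1, Y=0, X=1, Z=1) weight 1/60
  (U=2, W=1, Y=0, X=1, Z=2) weight 1/80
  (U=2, W=1, Y=0, X=2, Z=0) weight 1/80
  (U=2, W=1, Y=0, X=2, Z=1) weight 1/60
  (U=2, W=1, Y=0, X=2, Z=2) weight 1/80
  (U=2, W=1, Y=0, X=3, Z=0) weight 1/80
  (U=2, W=1, Y=0, X=3, Z=1) weight 1/60
  (U=3, W=0, Y=0, X=1, Z=0) weight 1/48
  … 45 more
Group by W:
  weight(W=0) = 5/18
  weight(W=1) = 1/3
Total weight = 5/18 + 1/3 = 11/18
P(W=0 | obs) = 5/18 / 11/18 = 5/11
P(W=1 | obs) = 1/3 / 11/18 = 6/11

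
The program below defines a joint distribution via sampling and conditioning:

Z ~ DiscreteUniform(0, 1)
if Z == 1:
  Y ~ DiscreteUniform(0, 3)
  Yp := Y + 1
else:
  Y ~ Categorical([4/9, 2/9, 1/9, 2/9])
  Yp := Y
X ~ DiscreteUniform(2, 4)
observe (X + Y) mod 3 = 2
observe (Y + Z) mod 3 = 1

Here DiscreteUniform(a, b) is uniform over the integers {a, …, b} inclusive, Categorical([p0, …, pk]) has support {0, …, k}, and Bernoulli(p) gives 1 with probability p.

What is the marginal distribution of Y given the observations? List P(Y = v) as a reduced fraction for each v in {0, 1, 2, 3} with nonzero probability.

Enumerate traces; 3 have nonzero weight after conditioning:
  (Z=0, Y=1, X=4) weight 1/27
  (Z=1, Y=0, X=2) weight 1/24
  (Z=1, Y=3, X=2) weight 1/24
Group by Y:
  weight(Y=0) = 1/24
  weight(Y=1) = 1/27
  weight(Y=3) = 1/24
Total weight = 1/24 + 1/27 + 1/24 = 13/108
P(Y=0 | obs) = 1/24 / 13/108 = 9/26
P(Y=1 | obs) = 1/27 / 13/108 = 4/13
P(Y=3 | obs) = 1/24 / 13/108 = 9/26

P(Y=0) = 9/26, P(Y=1) = 4/13, P(Y=3) = 9/26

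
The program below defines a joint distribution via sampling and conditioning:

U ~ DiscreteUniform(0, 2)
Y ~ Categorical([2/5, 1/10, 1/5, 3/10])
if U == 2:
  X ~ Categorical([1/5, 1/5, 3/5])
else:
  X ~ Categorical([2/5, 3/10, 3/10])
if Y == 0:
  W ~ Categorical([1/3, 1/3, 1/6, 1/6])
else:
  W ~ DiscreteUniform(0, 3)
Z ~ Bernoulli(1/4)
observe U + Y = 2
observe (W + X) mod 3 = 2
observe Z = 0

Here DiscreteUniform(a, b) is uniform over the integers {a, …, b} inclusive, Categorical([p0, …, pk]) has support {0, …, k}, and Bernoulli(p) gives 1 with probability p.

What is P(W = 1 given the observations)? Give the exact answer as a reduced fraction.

P(W = 1 | obs) = 59/309

Enumerate traces; 12 have nonzero weight after conditioning:
  (U=0, Y=2, X=0, W=2, Z=0) weight 1/200
  (U=0, Y=2, X=1, W=1, Z=0) weight 3/800
  (U=0, Y=2, X=2, W=0, Z=0) weight 3/800
  (U=0, Y=2, X=2, W=3, Z=0) weight 3/800
  (U=1, Y=1, X=0, W=2, Z=0) weight 1/400
  (U=1, Y=1, X=1, W=1, Z=0) weight 3/1600
  (U=1, Y=1, X=2, W=0, Z=0) weight 3/1600
  (U=1, Y=1, X=2, W=3, Z=0) weight 3/1600
  … 4 more
Group by W:
  weight(W=0) = 41/1600
  weight(W=1) = 59/4800
  weight(W=2) = 13/1200
  weight(W=3) = 1/64
Total weight = 41/1600 + 59/4800 + 13/1200 + 1/64 = 103/1600
P(W=0 | obs) = 41/1600 / 103/1600 = 41/103
P(W=1 | obs) = 59/4800 / 103/1600 = 59/309
P(W=2 | obs) = 13/1200 / 103/1600 = 52/309
P(W=3 | obs) = 1/64 / 103/1600 = 25/103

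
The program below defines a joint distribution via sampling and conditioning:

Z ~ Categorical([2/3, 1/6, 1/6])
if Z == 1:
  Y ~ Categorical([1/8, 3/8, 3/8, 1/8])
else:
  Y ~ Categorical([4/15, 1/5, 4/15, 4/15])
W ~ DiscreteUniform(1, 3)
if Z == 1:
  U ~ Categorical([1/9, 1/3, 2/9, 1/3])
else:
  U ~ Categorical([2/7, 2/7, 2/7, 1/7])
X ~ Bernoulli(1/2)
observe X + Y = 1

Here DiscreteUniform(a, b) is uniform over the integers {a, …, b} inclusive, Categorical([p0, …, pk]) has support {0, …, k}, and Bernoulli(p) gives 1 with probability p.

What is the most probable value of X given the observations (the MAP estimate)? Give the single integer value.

argmax_v P(X = v | obs) = 1

Enumerate traces; 72 have nonzero weight after conditioning:
  (Z=0, Y=0, W=1, U=0, X=1) weight 8/945
  (Z=0, Y=0, W=1, U=1, X=1) weight 8/945
  (Z=0, Y=0, W=1, U=2, X=1) weight 8/945
  (Z=0, Y=0, W=1, U=3, X=1) weight 4/945
  (Z=0, Y=0, W=2, U=0, X=1) weight 8/945
  (Z=0, Y=0, W=2, U=1, X=1) weight 8/945
  (Z=0, Y=0, W=2, U=2, X=1) weight 8/945
  (Z=0, Y=0, W=2, U=3, X=1) weight 4/945
  (Z=0, Y=1, W=1, U=0, X=0) weight 2/315
  … 63 more
Group by X:
  weight(X=0) = 11/96
  weight(X=1) = 35/288
Total weight = 11/96 + 35/288 = 17/72
P(X=0 | obs) = 11/96 / 17/72 = 33/68
P(X=1 | obs) = 35/288 / 17/72 = 35/68
argmax = 1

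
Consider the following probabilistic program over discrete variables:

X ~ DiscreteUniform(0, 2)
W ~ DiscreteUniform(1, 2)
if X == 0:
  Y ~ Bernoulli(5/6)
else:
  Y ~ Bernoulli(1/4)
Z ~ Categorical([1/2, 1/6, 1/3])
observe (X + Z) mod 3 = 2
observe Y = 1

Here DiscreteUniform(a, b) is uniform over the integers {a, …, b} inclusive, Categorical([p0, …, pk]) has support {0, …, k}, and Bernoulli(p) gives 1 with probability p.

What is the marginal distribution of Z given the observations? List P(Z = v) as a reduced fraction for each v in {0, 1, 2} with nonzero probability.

P(Z=0) = 9/32, P(Z=1) = 3/32, P(Z=2) = 5/8

Enumerate traces; 6 have nonzero weight after conditioning:
  (X=0, W=1, Y=1, Z=2) weight 5/108
  (X=0, W=2, Y=1, Z=2) weight 5/108
  (X=1, W=1, Y=1, Z=1) weight 1/144
  (X=1, W=2, Y=1, Z=1) weight 1/144
  (X=2, W=1, Y=1, Z=0) weight 1/48
  (X=2, W=2, Y=1, Z=0) weight 1/48
Group by Z:
  weight(Z=0) = 1/24
  weight(Z=1) = 1/72
  weight(Z=2) = 5/54
Total weight = 1/24 + 1/72 + 5/54 = 4/27
P(Z=0 | obs) = 1/24 / 4/27 = 9/32
P(Z=1 | obs) = 1/72 / 4/27 = 3/32
P(Z=2 | obs) = 5/54 / 4/27 = 5/8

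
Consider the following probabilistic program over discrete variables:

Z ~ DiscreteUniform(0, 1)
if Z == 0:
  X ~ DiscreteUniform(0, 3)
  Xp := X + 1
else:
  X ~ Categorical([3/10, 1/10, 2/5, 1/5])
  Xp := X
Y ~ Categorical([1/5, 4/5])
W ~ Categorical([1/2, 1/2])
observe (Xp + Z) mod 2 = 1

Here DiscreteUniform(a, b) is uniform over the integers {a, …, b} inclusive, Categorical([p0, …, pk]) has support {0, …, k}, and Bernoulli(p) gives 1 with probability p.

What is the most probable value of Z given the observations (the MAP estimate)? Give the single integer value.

argmax_v P(Z = v | obs) = 1

Enumerate traces; 16 have nonzero weight after conditioning:
  (Z=0, X=0, Y=0, W=0) weight 1/80
  (Z=0, X=0, Y=0, W=1) weight 1/80
  (Z=0, X=0, Y=1, W=0) weight 1/20
  (Z=0, X=0, Y=1, W=1) weight 1/20
  (Z=0, X=2, Y=0, W=0) weight 1/80
  (Z=0, X=2, Y=0, W=1) weight 1/80
  (Z=0, X=2, Y=1, W=0) weight 1/20
  (Z=0, X=2, Y=1, W=1) weight 1/20
  (Z=1, X=0, Y=0, W=0) weight 3/200
  … 7 more
Group by Z:
  weight(Z=0) = 1/4
  weight(Z=1) = 7/20
Total weight = 1/4 + 7/20 = 3/5
P(Z=0 | obs) = 1/4 / 3/5 = 5/12
P(Z=1 | obs) = 7/20 / 3/5 = 7/12
argmax = 1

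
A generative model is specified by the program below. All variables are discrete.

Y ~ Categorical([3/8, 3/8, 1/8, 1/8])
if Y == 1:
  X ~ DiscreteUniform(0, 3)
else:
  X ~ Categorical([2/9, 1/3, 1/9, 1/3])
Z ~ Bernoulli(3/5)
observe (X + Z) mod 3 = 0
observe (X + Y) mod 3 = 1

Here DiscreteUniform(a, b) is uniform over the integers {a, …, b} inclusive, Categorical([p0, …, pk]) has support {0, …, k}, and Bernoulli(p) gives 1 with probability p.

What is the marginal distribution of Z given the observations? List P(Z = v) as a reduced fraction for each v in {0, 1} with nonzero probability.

Enumerate traces; 3 have nonzero weight after conditioning:
  (Y=1, X=0, Z=0) weight 3/80
  (Y=1, X=3, Z=0) weight 3/80
  (Y=2, X=2, Z=1) weight 1/120
Group by Z:
  weight(Z=0) = 3/40
  weight(Z=1) = 1/120
Total weight = 3/40 + 1/120 = 1/12
P(Z=0 | obs) = 3/40 / 1/12 = 9/10
P(Z=1 | obs) = 1/120 / 1/12 = 1/10

P(Z=0) = 9/10, P(Z=1) = 1/10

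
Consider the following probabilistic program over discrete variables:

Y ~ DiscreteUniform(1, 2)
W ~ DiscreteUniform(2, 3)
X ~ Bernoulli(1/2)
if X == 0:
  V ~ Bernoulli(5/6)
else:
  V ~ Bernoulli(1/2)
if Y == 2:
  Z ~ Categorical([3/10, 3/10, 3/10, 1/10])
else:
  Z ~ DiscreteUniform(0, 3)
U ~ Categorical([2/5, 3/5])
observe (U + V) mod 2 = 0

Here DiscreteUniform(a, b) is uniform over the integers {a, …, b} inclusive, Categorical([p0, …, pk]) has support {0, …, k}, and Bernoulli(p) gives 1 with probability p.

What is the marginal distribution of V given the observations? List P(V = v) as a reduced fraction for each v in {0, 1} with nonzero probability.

P(V=0) = 1/4, P(V=1) = 3/4

Enumerate traces; 64 have nonzero weight after conditioning:
  (Y=1, W=2, X=0, V=0, Z=0, U=0) weight 1/480
  (Y=1, W=2, X=0, V=0, Z=1, U=0) weight 1/480
  (Y=1, W=2, X=0, V=0, Z=2, U=0) weight 1/480
  (Y=1, W=2, X=0, V=0, Z=3, U=0) weight 1/480
  (Y=1, W=2, X=0, V=1, Z=0, U=1) weight 1/64
  (Y=1, W=2, X=0, V=1, Z=1, U=1) weight 1/64
  (Y=1, W=2, X=0, V=1, Z=2, U=1) weight 1/64
  (Y=1, W=2, X=0, V=1, Z=3, U=1) weight 1/64
  … 56 more
Group by V:
  weight(V=0) = 2/15
  weight(V=1) = 2/5
Total weight = 2/15 + 2/5 = 8/15
P(V=0 | obs) = 2/15 / 8/15 = 1/4
P(V=1 | obs) = 2/5 / 8/15 = 3/4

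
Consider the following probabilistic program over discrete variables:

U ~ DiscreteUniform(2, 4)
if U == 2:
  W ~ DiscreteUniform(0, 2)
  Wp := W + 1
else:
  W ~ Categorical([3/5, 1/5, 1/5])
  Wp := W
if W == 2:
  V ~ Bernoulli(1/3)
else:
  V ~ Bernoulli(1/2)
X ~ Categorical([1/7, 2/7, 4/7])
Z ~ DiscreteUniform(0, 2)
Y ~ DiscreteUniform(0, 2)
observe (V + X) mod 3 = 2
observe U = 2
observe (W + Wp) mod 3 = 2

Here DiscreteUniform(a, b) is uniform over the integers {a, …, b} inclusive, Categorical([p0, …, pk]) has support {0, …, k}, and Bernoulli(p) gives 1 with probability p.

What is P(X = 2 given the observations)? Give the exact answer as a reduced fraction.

Enumerate traces; 18 have nonzero weight after conditioning:
  (U=2, W=2, V=0, X=2, Z=0, Y=0) weight 8/1701
  (U=2, W=2, V=0, X=2, Z=0, Y=1) weight 8/1701
  (U=2, W=2, V=0, X=2, Z=0, Y=2) weight 8/1701
  (U=2, W=2, V=0, X=2, Z=1, Y=0) weight 8/1701
  (U=2, W=2, V=0, X=2, Z=1, Y=1) weight 8/1701
  (U=2, W=2, V=0, X=2, Z=1, Y=2) weight 8/1701
  (U=2, W=2, V=0, X=2, Z=2, Y=0) weight 8/1701
  (U=2, W=2, V=0, X=2, Z=2, Y=1) weight 8/1701
  (U=2, W=2, V=1, X=1, Z=0, Y=0) weight 2/1701
  … 9 more
Group by X:
  weight(X=1) = 2/189
  weight(X=2) = 8/189
Total weight = 2/189 + 8/189 = 10/189
P(X=1 | obs) = 2/189 / 10/189 = 1/5
P(X=2 | obs) = 8/189 / 10/189 = 4/5

P(X = 2 | obs) = 4/5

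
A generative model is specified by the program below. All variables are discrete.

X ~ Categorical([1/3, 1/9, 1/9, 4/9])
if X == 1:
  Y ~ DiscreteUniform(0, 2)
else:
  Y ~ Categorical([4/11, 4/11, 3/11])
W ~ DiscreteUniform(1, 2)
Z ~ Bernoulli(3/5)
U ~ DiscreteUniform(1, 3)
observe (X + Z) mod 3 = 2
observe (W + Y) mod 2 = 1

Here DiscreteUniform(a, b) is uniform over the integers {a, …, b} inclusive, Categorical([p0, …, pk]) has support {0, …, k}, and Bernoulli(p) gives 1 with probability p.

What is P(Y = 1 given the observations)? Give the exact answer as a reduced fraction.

Enumerate traces; 18 have nonzero weight after conditioning:
  (X=1, Y=0, W=1, Z=1, U=1) weight 1/270
  (X=1, Y=0, W=1, Z=1, U=2) weight 1/270
  (X=1, Y=0, W=1, Z=1, U=3) weight 1/270
  (X=1, Y=1, W=2, Z=1, U=1) weight 1/270
  (X=1, Y=1, W=2, Z=1, U=2) weight 1/270
  (X=1, Y=1, W=2, Z=1, U=3) weight 1/270
  (X=1, Y=2, W=1, Z=1, U=1) weight 1/270
  (X=1, Y=2, W=1, Z=1, U=2) weight 1/270
  … 10 more
Group by Y:
  weight(Y=0) = 19/990
  weight(Y=1) = 19/990
  weight(Y=2) = 17/990
Total weight = 19/990 + 19/990 + 17/990 = 1/18
P(Y=0 | obs) = 19/990 / 1/18 = 19/55
P(Y=1 | obs) = 19/990 / 1/18 = 19/55
P(Y=2 | obs) = 17/990 / 1/18 = 17/55

P(Y = 1 | obs) = 19/55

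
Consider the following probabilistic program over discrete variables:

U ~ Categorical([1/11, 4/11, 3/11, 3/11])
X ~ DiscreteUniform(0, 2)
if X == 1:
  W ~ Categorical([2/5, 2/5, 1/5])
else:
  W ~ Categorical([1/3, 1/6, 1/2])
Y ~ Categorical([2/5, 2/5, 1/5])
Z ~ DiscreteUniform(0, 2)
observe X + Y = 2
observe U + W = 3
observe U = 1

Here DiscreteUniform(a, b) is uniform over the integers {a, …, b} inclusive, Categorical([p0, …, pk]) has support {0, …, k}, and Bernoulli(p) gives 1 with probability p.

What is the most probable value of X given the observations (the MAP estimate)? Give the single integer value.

argmax_v P(X = v | obs) = 2

Enumerate traces; 9 have nonzero weight after conditioning:
  (U=1, X=0, W=2, Y=2, Z=0) weight 2/495
  (U=1, X=0, W=2, Y=2, Z=1) weight 2/495
  (U=1, X=0, W=2, Y=2, Z=2) weight 2/495
  (U=1, X=1, W=2, Y=1, Z=0) weight 8/2475
  (U=1, X=1, W=2, Y=1, Z=1) weight 8/2475
  (U=1, X=1, W=2, Y=1, Z=2) weight 8/2475
  (U=1, X=2, W=2, Y=0, Z=0) weight 4/495
  (U=1, X=2, W=2, Y=0, Z=1) weight 4/495
  … 1 more
Group by X:
  weight(X=0) = 2/165
  weight(X=1) = 8/825
  weight(X=2) = 4/165
Total weight = 2/165 + 8/825 + 4/165 = 38/825
P(X=0 | obs) = 2/165 / 38/825 = 5/19
P(X=1 | obs) = 8/825 / 38/825 = 4/19
P(X=2 | obs) = 4/165 / 38/825 = 10/19
argmax = 2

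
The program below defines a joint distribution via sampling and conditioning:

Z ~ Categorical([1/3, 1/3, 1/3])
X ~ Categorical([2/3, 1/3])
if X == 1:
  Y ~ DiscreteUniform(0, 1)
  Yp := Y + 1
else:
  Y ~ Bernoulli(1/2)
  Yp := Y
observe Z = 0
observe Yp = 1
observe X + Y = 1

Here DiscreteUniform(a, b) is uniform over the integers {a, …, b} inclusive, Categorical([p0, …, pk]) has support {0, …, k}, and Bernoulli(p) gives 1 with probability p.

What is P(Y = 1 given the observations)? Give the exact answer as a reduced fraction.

P(Y = 1 | obs) = 2/3

Enumerate traces; 2 have nonzero weight after conditioning:
  (Z=0, X=0, Y=1) weight 1/9
  (Z=0, X=1, Y=0) weight 1/18
Group by Y:
  weight(Y=0) = 1/18
  weight(Y=1) = 1/9
Total weight = 1/18 + 1/9 = 1/6
P(Y=0 | obs) = 1/18 / 1/6 = 1/3
P(Y=1 | obs) = 1/9 / 1/6 = 2/3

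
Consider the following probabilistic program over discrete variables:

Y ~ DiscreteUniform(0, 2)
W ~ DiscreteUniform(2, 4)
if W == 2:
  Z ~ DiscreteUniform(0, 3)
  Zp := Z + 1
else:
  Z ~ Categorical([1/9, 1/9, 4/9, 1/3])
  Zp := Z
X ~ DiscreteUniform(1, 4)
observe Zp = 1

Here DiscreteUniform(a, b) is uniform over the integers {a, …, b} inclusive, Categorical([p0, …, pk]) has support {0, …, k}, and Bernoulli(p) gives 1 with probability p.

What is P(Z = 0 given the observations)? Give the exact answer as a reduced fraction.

P(Z = 0 | obs) = 9/17

Enumerate traces; 36 have nonzero weight after conditioning:
  (Y=0, W=2, Z=0, X=1) weight 1/144
  (Y=0, W=2, Z=0, X=2) weight 1/144
  (Y=0, W=2, Z=0, X=3) weight 1/144
  (Y=0, W=2, Z=0, X=4) weight 1/144
  (Y=0, W=3, Z=1, X=1) weight 1/324
  (Y=0, W=3, Z=1, X=2) weight 1/324
  (Y=0, W=3, Z=1, X=3) weight 1/324
  (Y=0, W=3, Z=1, X=4) weight 1/324
  … 28 more
Group by Z:
  weight(Z=0) = 1/12
  weight(Z=1) = 2/27
Total weight = 1/12 + 2/27 = 17/108
P(Z=0 | obs) = 1/12 / 17/108 = 9/17
P(Z=1 | obs) = 2/27 / 17/108 = 8/17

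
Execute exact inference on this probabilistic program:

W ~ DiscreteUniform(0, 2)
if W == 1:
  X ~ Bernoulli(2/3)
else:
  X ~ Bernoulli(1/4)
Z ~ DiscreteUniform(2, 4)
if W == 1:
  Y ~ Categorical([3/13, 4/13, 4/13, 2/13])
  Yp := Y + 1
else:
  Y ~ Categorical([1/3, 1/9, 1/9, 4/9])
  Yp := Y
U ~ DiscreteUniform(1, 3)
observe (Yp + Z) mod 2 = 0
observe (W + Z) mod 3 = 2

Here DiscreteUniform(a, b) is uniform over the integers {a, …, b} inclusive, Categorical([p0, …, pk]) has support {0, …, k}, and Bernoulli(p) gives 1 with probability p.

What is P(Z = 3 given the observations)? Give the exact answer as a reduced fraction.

P(Z = 3 | obs) = 65/171

Enumerate traces; 36 have nonzero weight after conditioning:
  (W=0, X=0, Z=2, Y=0, U=1) weight 1/108
  (W=0, X=0, Z=2, Y=0, U=2) weight 1/108
  (W=0, X=0, Z=2, Y=0, U=3) weight 1/108
  (W=0, X=0, Z=2, Y=2, U=1) weight 1/324
  (W=0, X=0, Z=2, Y=2, U=2) weight 1/324
  (W=0, X=0, Z=2, Y=2, U=3) weight 1/324
  (W=0, X=1, Z=2, Y=0, U=1) weight 1/324
  (W=0, X=1, Z=2, Y=0, U=2) weight 1/324
  (W=1, X=0, Z=4, Y=1, U=1) weight 4/1053
  (W=2, X=0, Z=3, Y=1, U=1) weight 1/324
  … 26 more
Group by Z:
  weight(Z=2) = 4/81
  weight(Z=3) = 5/81
  weight(Z=4) = 2/39
Total weight = 4/81 + 5/81 + 2/39 = 19/117
P(Z=2 | obs) = 4/81 / 19/117 = 52/171
P(Z=3 | obs) = 5/81 / 19/117 = 65/171
P(Z=4 | obs) = 2/39 / 19/117 = 6/19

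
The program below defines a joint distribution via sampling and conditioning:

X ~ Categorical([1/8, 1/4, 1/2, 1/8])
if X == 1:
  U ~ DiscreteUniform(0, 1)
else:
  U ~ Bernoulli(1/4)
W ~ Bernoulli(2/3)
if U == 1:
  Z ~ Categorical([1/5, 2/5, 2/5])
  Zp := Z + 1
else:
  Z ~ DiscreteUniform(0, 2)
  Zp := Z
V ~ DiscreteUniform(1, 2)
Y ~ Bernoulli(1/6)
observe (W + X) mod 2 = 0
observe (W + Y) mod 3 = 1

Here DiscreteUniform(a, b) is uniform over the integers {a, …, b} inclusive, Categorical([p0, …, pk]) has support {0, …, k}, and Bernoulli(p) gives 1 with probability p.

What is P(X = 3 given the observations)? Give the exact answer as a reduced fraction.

P(X = 3 | obs) = 2/7

Enumerate traces; 48 have nonzero weight after conditioning:
  (X=0, U=0, W=0, Z=0, V=1, Y=1) weight 1/1152
  (X=0, U=0, W=0, Z=0, V=2, Y=1) weight 1/1152
  (X=0, U=0, W=0, Z=1, V=1, Y=1) weight 1/1152
  (X=0, U=0, W=0, Z=1, V=2, Y=1) weight 1/1152
  (X=0, U=0, W=0, Z=2, V=1, Y=1) weight 1/1152
  (X=0, U=0, W=0, Z=2, V=2, Y=1) weight 1/1152
  (X=0, U=1, W=0, Z=0, V=1, Y=1) weight 1/5760
  (X=0, U=1, W=0, Z=0, V=2, Y=1) weight 1/5760
  (X=1, U=0, W=1, Z=0, V=1, Y=0) weight 5/432
  (X=2, U=0, W=0, Z=0, V=1, Y=1) weight 1/288
  … 38 more
Group by X:
  weight(X=0) = 1/144
  weight(X=1) = 5/36
  weight(X=2) = 1/36
  weight(X=3) = 5/72
Total weight = 1/144 + 5/36 + 1/36 + 5/72 = 35/144
P(X=0 | obs) = 1/144 / 35/144 = 1/35
P(X=1 | obs) = 5/36 / 35/144 = 4/7
P(X=2 | obs) = 1/36 / 35/144 = 4/35
P(X=3 | obs) = 5/72 / 35/144 = 2/7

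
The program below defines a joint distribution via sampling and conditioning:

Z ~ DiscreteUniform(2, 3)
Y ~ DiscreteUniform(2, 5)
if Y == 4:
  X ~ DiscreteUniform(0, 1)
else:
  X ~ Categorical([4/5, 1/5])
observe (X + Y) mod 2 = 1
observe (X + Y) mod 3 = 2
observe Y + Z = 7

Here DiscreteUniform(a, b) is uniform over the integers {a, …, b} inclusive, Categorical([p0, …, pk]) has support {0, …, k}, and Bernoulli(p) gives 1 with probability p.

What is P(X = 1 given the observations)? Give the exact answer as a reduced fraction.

P(X = 1 | obs) = 5/13

Enumerate traces; 2 have nonzero weight after conditioning:
  (Z=2, Y=5, X=0) weight 1/10
  (Z=3, Y=4, X=1) weight 1/16
Group by X:
  weight(X=0) = 1/10
  weight(X=1) = 1/16
Total weight = 1/10 + 1/16 = 13/80
P(X=0 | obs) = 1/10 / 13/80 = 8/13
P(X=1 | obs) = 1/16 / 13/80 = 5/13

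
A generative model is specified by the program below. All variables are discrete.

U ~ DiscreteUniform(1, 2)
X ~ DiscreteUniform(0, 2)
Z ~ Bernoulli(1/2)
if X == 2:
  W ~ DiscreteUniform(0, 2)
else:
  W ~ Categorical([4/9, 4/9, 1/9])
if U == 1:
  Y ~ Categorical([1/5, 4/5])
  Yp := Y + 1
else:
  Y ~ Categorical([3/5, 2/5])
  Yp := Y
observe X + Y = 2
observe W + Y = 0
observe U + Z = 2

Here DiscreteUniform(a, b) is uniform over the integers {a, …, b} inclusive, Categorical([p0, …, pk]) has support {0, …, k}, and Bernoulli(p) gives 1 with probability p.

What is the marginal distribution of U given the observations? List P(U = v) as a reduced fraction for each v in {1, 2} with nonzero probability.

Enumerate traces; 2 have nonzero weight after conditioning:
  (U=1, X=2, Z=1, W=0, Y=0) weight 1/180
  (U=2, X=2, Z=0, W=0, Y=0) weight 1/60
Group by U:
  weight(U=1) = 1/180
  weight(U=2) = 1/60
Total weight = 1/180 + 1/60 = 1/45
P(U=1 | obs) = 1/180 / 1/45 = 1/4
P(U=2 | obs) = 1/60 / 1/45 = 3/4

P(U=1) = 1/4, P(U=2) = 3/4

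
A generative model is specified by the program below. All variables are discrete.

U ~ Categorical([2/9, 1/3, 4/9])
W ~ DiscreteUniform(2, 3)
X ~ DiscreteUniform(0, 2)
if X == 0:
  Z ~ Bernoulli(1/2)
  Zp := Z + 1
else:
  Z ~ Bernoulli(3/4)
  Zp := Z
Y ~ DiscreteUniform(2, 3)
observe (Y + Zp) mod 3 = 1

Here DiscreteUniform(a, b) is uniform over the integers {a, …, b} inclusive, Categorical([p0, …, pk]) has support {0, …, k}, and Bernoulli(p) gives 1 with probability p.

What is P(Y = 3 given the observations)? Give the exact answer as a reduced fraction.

P(Y = 3 | obs) = 4/5

Enumerate traces; 24 have nonzero weight after conditioning:
  (U=0, W=2, X=0, Z=0, Y=3) weight 1/108
  (U=0, W=2, X=0, Z=1, Y=2) weight 1/108
  (U=0, W=2, X=1, Z=1, Y=3) weight 1/72
  (U=0, W=2, X=2, Z=1, Y=3) weight 1/72
  (U=0, W=3, X=0, Z=0, Y=3) weight 1/108
  (U=0, W=3, X=0, Z=1, Y=2) weight 1/108
  (U=0, W=3, X=1, Z=1, Y=3) weight 1/72
  (U=0, W=3, X=2, Z=1, Y=3) weight 1/72
  … 16 more
Group by Y:
  weight(Y=2) = 1/12
  weight(Y=3) = 1/3
Total weight = 1/12 + 1/3 = 5/12
P(Y=2 | obs) = 1/12 / 5/12 = 1/5
P(Y=3 | obs) = 1/3 / 5/12 = 4/5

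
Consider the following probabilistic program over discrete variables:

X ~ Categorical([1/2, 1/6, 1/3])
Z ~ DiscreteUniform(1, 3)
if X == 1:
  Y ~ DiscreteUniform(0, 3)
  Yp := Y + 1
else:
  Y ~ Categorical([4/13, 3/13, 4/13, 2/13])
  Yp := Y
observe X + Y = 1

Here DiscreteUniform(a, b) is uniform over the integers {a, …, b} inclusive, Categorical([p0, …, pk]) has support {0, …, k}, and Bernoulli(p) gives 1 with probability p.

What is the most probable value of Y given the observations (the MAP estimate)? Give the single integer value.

argmax_v P(Y = v | obs) = 1

Enumerate traces; 6 have nonzero weight after conditioning:
  (X=0, Z=1, Y=1) weight 1/26
  (X=0, Z=2, Y=1) weight 1/26
  (X=0, Z=3, Y=1) weight 1/26
  (X=1, Z=1, Y=0) weight 1/72
  (X=1, Z=2, Y=0) weight 1/72
  (X=1, Z=3, Y=0) weight 1/72
Group by Y:
  weight(Y=0) = 1/24
  weight(Y=1) = 3/26
Total weight = 1/24 + 3/26 = 49/312
P(Y=0 | obs) = 1/24 / 49/312 = 13/49
P(Y=1 | obs) = 3/26 / 49/312 = 36/49
argmax = 1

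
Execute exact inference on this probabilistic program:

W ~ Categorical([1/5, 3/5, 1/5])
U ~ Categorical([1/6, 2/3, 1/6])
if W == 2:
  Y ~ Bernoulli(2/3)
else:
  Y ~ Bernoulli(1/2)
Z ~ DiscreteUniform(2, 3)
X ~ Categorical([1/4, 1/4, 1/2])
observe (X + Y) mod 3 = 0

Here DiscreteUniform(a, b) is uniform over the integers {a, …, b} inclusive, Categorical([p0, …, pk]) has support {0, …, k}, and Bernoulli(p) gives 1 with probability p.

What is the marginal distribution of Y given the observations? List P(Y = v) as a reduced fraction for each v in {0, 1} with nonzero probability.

P(Y=0) = 7/23, P(Y=1) = 16/23

Enumerate traces; 36 have nonzero weight after conditioning:
  (W=0, U=0, Y=0, Z=2, X=0) weight 1/480
  (W=0, U=0, Y=0, Z=3, X=0) weight 1/480
  (W=0, U=0, Y=1, Z=2, X=2) weight 1/240
  (W=0, U=0, Y=1, Z=3, X=2) weight 1/240
  (W=0, U=1, Y=0, Z=2, X=0) weight 1/120
  (W=0, U=1, Y=0, Z=3, X=0) weight 1/120
  (W=0, U=1, Y=1, Z=2, X=2) weight 1/60
  (W=0, U=1, Y=1, Z=3, X=2) weight 1/60
  … 28 more
Group by Y:
  weight(Y=0) = 7/60
  weight(Y=1) = 4/15
Total weight = 7/60 + 4/15 = 23/60
P(Y=0 | obs) = 7/60 / 23/60 = 7/23
P(Y=1 | obs) = 4/15 / 23/60 = 16/23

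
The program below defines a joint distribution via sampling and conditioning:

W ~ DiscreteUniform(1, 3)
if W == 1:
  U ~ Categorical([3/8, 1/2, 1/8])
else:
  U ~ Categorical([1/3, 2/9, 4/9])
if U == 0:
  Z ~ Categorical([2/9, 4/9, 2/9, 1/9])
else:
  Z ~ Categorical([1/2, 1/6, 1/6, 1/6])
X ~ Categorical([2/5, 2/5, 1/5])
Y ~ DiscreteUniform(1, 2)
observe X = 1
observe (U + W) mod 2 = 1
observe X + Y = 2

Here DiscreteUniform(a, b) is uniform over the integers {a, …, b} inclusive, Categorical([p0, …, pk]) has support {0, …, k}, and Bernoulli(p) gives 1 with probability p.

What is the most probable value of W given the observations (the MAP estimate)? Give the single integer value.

argmax_v P(W = v | obs) = 3

Enumerate traces; 20 have nonzero weight after conditioning:
  (W=1, U=0, Z=0, X=1, Y=1) weight 1/180
  (W=1, U=0, Z=1, X=1, Y=1) weight 1/90
  (W=1, U=0, Z=2, X=1, Y=1) weight 1/180
  (W=1, U=0, Z=3, X=1, Y=1) weight 1/360
  (W=1, U=2, Z=0, X=1, Y=1) weight 1/240
  (W=1, U=2, Z=1, X=1, Y=1) weight 1/720
  (W=1, U=2, Z=2, X=1, Y=1) weight 1/720
  (W=1, U=2, Z=3, X=1, Y=1) weight 1/720
  (W=2, U=1, Z=0, X=1, Y=1) weight 1/135
  (W=3, U=0, Z=0, X=1, Y=1) weight 2/405
  … 10 more
Group by W:
  weight(W=1) = 1/30
  weight(W=2) = 2/135
  weight(W=3) = 7/135
Total weight = 1/30 + 2/135 + 7/135 = 1/10
P(W=1 | obs) = 1/30 / 1/10 = 1/3
P(W=2 | obs) = 2/135 / 1/10 = 4/27
P(W=3 | obs) = 7/135 / 1/10 = 14/27
argmax = 3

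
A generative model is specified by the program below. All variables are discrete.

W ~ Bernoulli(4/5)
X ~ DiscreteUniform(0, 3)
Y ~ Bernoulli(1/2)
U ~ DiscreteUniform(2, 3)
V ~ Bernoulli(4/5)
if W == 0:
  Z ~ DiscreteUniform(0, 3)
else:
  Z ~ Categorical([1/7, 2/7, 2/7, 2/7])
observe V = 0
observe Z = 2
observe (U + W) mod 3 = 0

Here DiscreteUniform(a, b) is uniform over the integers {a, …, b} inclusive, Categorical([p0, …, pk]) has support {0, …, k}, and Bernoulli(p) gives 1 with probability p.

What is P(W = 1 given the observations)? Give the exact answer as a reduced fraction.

Enumerate traces; 16 have nonzero weight after conditioning:
  (W=0, X=0, Y=0, U=3, V=0, Z=2) weight 1/1600
  (W=0, X=0, Y=1, U=3, V=0, Z=2) weight 1/1600
  (W=0, X=1, Y=0, U=3, V=0, Z=2) weight 1/1600
  (W=0, X=1, Y=1, U=3, V=0, Z=2) weight 1/1600
  (W=0, X=2, Y=0, U=3, V=0, Z=2) weight 1/1600
  (W=0, X=2, Y=1, U=3, V=0, Z=2) weight 1/1600
  (W=0, X=3, Y=0, U=3, V=0, Z=2) weight 1/1600
  (W=0, X=3, Y=1, U=3, V=0, Z=2) weight 1/1600
  (W=1, X=0, Y=0, U=2, V=0, Z=2) weight 1/350
  … 7 more
Group by W:
  weight(W=0) = 1/200
  weight(W=1) = 4/175
Total weight = 1/200 + 4/175 = 39/1400
P(W=0 | obs) = 1/200 / 39/1400 = 7/39
P(W=1 | obs) = 4/175 / 39/1400 = 32/39

P(W = 1 | obs) = 32/39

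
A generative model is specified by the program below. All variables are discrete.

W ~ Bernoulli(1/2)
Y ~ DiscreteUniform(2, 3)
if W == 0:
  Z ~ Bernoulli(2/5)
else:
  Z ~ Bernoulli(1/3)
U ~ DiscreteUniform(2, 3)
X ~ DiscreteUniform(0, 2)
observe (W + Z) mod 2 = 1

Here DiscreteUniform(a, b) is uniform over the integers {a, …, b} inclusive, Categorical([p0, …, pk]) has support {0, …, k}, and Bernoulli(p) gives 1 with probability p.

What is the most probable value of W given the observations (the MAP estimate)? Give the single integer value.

argmax_v P(W = v | obs) = 1

Enumerate traces; 24 have nonzero weight after conditioning:
  (W=0, Y=2, Z=1, U=2, X=0) weight 1/60
  (W=0, Y=2, Z=1, U=2, X=1) weight 1/60
  (W=0, Y=2, Z=1, U=2, X=2) weight 1/60
  (W=0, Y=2, Z=1, U=3, X=0) weight 1/60
  (W=0, Y=2, Z=1, U=3, X=1) weight 1/60
  (W=0, Y=2, Z=1, U=3, X=2) weight 1/60
  (W=0, Y=3, Z=1, U=2, X=0) weight 1/60
  (W=0, Y=3, Z=1, U=2, X=1) weight 1/60
  (W=1, Y=2, Z=0, U=2, X=0) weight 1/36
  … 15 more
Group by W:
  weight(W=0) = 1/5
  weight(W=1) = 1/3
Total weight = 1/5 + 1/3 = 8/15
P(W=0 | obs) = 1/5 / 8/15 = 3/8
P(W=1 | obs) = 1/3 / 8/15 = 5/8
argmax = 1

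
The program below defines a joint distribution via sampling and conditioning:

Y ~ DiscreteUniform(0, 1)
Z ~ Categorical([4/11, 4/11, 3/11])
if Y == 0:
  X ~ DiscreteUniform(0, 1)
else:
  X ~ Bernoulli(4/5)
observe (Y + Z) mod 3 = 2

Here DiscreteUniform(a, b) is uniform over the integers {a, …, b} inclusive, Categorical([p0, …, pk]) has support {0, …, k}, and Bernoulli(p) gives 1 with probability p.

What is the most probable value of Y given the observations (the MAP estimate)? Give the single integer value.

argmax_v P(Y = v | obs) = 1

Enumerate traces; 4 have nonzero weight after conditioning:
  (Y=0, Z=2, X=0) weight 3/44
  (Y=0, Z=2, X=1) weight 3/44
  (Y=1, Z=1, X=0) weight 2/55
  (Y=1, Z=1, X=1) weight 8/55
Group by Y:
  weight(Y=0) = 3/22
  weight(Y=1) = 2/11
Total weight = 3/22 + 2/11 = 7/22
P(Y=0 | obs) = 3/22 / 7/22 = 3/7
P(Y=1 | obs) = 2/11 / 7/22 = 4/7
argmax = 1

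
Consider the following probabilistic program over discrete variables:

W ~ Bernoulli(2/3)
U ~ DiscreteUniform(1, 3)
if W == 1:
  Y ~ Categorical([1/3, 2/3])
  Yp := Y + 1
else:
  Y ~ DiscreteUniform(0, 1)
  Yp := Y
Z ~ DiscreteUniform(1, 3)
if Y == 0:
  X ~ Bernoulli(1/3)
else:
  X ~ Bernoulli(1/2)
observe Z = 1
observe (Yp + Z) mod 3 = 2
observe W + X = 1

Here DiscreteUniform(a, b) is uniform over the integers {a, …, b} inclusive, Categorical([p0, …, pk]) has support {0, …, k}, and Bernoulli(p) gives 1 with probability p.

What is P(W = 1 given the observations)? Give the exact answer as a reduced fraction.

Enumerate traces; 6 have nonzero weight after conditioning:
  (W=0, U=1, Y=1, Z=1, X=1) weight 1/108
  (W=0, U=2, Y=1, Z=1, X=1) weight 1/108
  (W=0, U=3, Y=1, Z=1, X=1) weight 1/108
  (W=1, U=1, Y=0, Z=1, X=0) weight 4/243
  (W=1, U=2, Y=0, Z=1, X=0) weight 4/243
  (W=1, U=3, Y=0, Z=1, X=0) weight 4/243
Group by W:
  weight(W=0) = 1/36
  weight(W=1) = 4/81
Total weight = 1/36 + 4/81 = 25/324
P(W=0 | obs) = 1/36 / 25/324 = 9/25
P(W=1 | obs) = 4/81 / 25/324 = 16/25

P(W = 1 | obs) = 16/25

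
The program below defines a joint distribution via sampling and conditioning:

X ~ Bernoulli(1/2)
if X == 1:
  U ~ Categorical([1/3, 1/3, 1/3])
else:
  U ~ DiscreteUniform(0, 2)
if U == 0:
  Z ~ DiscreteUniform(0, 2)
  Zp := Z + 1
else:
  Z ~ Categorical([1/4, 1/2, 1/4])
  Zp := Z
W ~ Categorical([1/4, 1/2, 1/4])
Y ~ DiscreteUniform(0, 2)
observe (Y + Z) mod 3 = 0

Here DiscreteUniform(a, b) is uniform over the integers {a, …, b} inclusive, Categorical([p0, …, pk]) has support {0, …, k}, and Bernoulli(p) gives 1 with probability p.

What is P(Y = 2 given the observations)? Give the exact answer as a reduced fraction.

Enumerate traces; 54 have nonzero weight after conditioning:
  (X=0, U=0, Z=0, W=0, Y=0) weight 1/216
  (X=0, U=0, Z=0, W=1, Y=0) weight 1/108
  (X=0, U=0, Z=0, W=2, Y=0) weight 1/216
  (X=0, U=0, Z=1, W=0, Y=2) weight 1/216
  (X=0, U=0, Z=1, W=1, Y=2) weight 1/108
  (X=0, U=0, Z=1, W=2, Y=2) weight 1/216
  (X=0, U=0, Z=2, W=0, Y=1) weight 1/216
  (X=0, U=0, Z=2, W=1, Y=1) weight 1/108
  … 46 more
Group by Y:
  weight(Y=0) = 5/54
  weight(Y=1) = 5/54
  weight(Y=2) = 4/27
Total weight = 5/54 + 5/54 + 4/27 = 1/3
P(Y=0 | obs) = 5/54 / 1/3 = 5/18
P(Y=1 | obs) = 5/54 / 1/3 = 5/18
P(Y=2 | obs) = 4/27 / 1/3 = 4/9

P(Y = 2 | obs) = 4/9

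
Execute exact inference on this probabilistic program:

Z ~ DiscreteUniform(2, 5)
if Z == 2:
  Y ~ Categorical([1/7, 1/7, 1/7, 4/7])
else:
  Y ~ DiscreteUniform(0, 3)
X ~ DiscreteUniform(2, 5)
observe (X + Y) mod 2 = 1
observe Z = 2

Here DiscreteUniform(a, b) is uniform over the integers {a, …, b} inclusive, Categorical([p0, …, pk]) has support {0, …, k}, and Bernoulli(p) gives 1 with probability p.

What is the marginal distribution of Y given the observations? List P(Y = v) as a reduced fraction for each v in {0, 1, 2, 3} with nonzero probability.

Enumerate traces; 8 have nonzero weight after conditioning:
  (Z=2, Y=0, X=3) weight 1/112
  (Z=2, Y=0, X=5) weight 1/112
  (Z=2, Y=1, X=2) weight 1/112
  (Z=2, Y=1, X=4) weight 1/112
  (Z=2, Y=2, X=3) weight 1/112
  (Z=2, Y=2, X=5) weight 1/112
  (Z=2, Y=3, X=2) weight 1/28
  (Z=2, Y=3, X=4) weight 1/28
Group by Y:
  weight(Y=0) = 1/56
  weight(Y=1) = 1/56
  weight(Y=2) = 1/56
  weight(Y=3) = 1/14
Total weight = 1/56 + 1/56 + 1/56 + 1/14 = 1/8
P(Y=0 | obs) = 1/56 / 1/8 = 1/7
P(Y=1 | obs) = 1/56 / 1/8 = 1/7
P(Y=2 | obs) = 1/56 / 1/8 = 1/7
P(Y=3 | obs) = 1/14 / 1/8 = 4/7

P(Y=0) = 1/7, P(Y=1) = 1/7, P(Y=2) = 1/7, P(Y=3) = 4/7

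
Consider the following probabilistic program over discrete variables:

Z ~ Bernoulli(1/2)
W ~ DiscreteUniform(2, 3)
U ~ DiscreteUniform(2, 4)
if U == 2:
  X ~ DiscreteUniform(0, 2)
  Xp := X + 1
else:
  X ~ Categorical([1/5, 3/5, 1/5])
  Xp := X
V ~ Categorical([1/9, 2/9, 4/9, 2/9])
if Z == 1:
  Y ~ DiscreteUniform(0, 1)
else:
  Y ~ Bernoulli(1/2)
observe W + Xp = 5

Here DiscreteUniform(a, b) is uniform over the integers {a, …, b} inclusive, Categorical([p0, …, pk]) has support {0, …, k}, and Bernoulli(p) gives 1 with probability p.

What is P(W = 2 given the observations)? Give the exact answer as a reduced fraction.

P(W = 2 | obs) = 5/16

Enumerate traces; 64 have nonzero weight after conditioning:
  (Z=0, W=2, U=2, X=2, V=0, Y=0) weight 1/648
  (Z=0, W=2, U=2, X=2, V=0, Y=1) weight 1/648
  (Z=0, W=2, U=2, X=2, V=1, Y=0) weight 1/324
  (Z=0, W=2, U=2, X=2, V=1, Y=1) weight 1/324
  (Z=0, W=2, U=2, X=2, V=2, Y=0) weight 1/162
  (Z=0, W=2, U=2, X=2, V=2, Y=1) weight 1/162
  (Z=0, W=2, U=2, X=2, V=3, Y=0) weight 1/324
  (Z=0, W=2, U=2, X=2, V=3, Y=1) weight 1/324
  (Z=0, W=3, U=2, X=1, V=0, Y=0) weight 1/648
  … 55 more
Group by W:
  weight(W=2) = 1/18
  weight(W=3) = 11/90
Total weight = 1/18 + 11/90 = 8/45
P(W=2 | obs) = 1/18 / 8/45 = 5/16
P(W=3 | obs) = 11/90 / 8/45 = 11/16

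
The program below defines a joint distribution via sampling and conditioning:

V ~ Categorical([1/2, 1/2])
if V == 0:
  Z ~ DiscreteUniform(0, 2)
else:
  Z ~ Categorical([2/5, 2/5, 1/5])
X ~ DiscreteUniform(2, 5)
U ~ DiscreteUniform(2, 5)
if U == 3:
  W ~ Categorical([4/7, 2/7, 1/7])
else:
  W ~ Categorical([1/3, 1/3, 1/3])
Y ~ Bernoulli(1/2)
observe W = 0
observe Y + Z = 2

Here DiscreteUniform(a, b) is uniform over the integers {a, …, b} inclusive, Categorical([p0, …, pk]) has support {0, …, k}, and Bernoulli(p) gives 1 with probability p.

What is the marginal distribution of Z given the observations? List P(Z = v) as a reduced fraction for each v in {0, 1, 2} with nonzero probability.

Enumerate traces; 64 have nonzero weight after conditioning:
  (V=0, Z=1, X=2, U=2, W=0, Y=1) weight 1/576
  (V=0, Z=1, X=2, U=3, W=0, Y=1) weight 1/336
  (V=0, Z=1, X=2, U=4, W=0, Y=1) weight 1/576
  (V=0, Z=1, X=2, U=5, W=0, Y=1) weight 1/576
  (V=0, Z=1, X=3, U=2, W=0, Y=1) weight 1/576
  (V=0, Z=1, X=3, U=3, W=0, Y=1) weight 1/336
  (V=0, Z=1, X=3, U=4, W=0, Y=1) weight 1/576
  (V=0, Z=1, X=3, U=5, W=0, Y=1) weight 1/576
  (V=0, Z=2, X=2, U=2, W=0, Y=0) weight 1/576
  … 55 more
Group by Z:
  weight(Z=1) = 121/1680
  weight(Z=2) = 11/210
Total weight = 121/1680 + 11/210 = 209/1680
P(Z=1 | obs) = 121/1680 / 209/1680 = 11/19
P(Z=2 | obs) = 11/210 / 209/1680 = 8/19

P(Z=1) = 11/19, P(Z=2) = 8/19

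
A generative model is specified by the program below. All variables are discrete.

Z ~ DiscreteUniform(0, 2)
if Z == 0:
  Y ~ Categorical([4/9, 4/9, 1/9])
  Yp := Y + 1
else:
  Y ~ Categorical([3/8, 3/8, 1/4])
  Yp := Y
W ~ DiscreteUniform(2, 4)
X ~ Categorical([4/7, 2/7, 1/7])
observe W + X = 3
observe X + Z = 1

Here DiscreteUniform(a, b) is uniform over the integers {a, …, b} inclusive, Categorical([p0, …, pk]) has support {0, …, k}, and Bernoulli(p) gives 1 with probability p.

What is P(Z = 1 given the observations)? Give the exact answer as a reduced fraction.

P(Z = 1 | obs) = 2/3

Enumerate traces; 6 have nonzero weight after conditioning:
  (Z=0, Y=0, W=2, X=1) weight 8/567
  (Z=0, Y=1, W=2, X=1) weight 8/567
  (Z=0, Y=2, W=2, X=1) weight 2/567
  (Z=1, Y=0, W=3, X=0) weight 1/42
  (Z=1, Y=1, W=3, X=0) weight 1/42
  (Z=1, Y=2, W=3, X=0) weight 1/63
Group by Z:
  weight(Z=0) = 2/63
  weight(Z=1) = 4/63
Total weight = 2/63 + 4/63 = 2/21
P(Z=0 | obs) = 2/63 / 2/21 = 1/3
P(Z=1 | obs) = 4/63 / 2/21 = 2/3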